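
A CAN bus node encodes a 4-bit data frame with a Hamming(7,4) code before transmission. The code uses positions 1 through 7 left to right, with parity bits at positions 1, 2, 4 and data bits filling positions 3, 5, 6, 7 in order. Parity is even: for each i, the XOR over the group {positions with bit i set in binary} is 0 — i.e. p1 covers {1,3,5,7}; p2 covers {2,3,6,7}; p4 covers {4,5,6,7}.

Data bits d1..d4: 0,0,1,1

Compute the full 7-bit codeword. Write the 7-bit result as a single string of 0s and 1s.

1000011

Place data at non-parity positions: p1 p2 0 p4 0 1 1
p1 (pos 1,3,5,7): XOR of data positions = 0⊕0⊕1 = 1
p2 (pos 2,3,6,7): XOR of data positions = 0⊕1⊕1 = 0
p4 (pos 4,5,6,7): XOR of data positions = 0⊕1⊕1 = 0
Codeword: 1000011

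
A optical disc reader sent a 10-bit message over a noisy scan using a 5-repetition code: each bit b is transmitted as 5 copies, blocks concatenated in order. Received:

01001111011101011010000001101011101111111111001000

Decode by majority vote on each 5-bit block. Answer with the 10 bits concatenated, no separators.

0111011110

Block 1 (01001): 2 ones → 0
Block 2 (11101): 4 ones → 1
Block 3 (11010): 3 ones → 1
Block 4 (11010): 3 ones → 1
Block 5 (00000): 0 ones → 0
Block 6 (11010): 3 ones → 1
Block 7 (11101): 4 ones → 1
Block 8 (11111): 5 ones → 1
Block 9 (11110): 4 ones → 1
Block 10 (01000): 1 one → 0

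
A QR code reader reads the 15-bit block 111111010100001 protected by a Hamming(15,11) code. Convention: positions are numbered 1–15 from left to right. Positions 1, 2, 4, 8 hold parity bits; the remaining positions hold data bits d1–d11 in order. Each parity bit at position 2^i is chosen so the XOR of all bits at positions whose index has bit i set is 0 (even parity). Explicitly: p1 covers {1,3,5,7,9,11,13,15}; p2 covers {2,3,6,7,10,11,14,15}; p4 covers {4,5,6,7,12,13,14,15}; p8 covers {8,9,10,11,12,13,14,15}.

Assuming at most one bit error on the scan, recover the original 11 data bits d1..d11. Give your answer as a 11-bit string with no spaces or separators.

s1 (pos 1,3,5,7,9,11,13,15): 1⊕1⊕1⊕0⊕0⊕0⊕0⊕1 = 0
s2 (pos 2,3,6,7,10,11,14,15): 1⊕1⊕1⊕0⊕1⊕0⊕0⊕1 = 1
s4 (pos 4,5,6,7,12,13,14,15): 1⊕1⊕1⊕0⊕0⊕0⊕0⊕1 = 0
s8 (pos 8,9,10,11,12,13,14,15): 1⊕0⊕1⊕0⊕0⊕0⊕0⊕1 = 1
Syndrome s8…s1 = 1010 → error at position 10.
Flip position 10: 111111010100001 → 111111010000001
Read data bits from positions 3,5,6,7,9,10,11,12,13,14,15: 11100000001

11100000001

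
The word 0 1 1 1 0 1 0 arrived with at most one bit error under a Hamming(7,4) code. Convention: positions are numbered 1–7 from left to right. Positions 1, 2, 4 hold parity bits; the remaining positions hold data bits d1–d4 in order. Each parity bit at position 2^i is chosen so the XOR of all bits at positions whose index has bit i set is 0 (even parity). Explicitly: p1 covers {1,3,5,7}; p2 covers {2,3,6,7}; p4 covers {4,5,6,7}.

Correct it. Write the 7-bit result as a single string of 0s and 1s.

s1 (pos 1,3,5,7): 0⊕1⊕0⊕0 = 1
s2 (pos 2,3,6,7): 1⊕1⊕1⊕0 = 1
s4 (pos 4,5,6,7): 1⊕0⊕1⊕0 = 0
Syndrome s4…s1 = 011 → error at position 3.
Flip position 3: 0111010 → 0101010

0101010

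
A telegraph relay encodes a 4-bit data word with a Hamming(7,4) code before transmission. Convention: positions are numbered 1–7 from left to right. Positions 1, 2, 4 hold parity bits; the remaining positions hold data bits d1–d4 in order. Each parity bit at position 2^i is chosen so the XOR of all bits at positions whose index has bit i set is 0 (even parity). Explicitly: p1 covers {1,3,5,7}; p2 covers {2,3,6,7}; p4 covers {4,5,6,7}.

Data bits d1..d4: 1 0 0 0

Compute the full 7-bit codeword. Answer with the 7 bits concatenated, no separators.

Place data at non-parity positions: p1 p2 1 p4 0 0 0
p1 (pos 1,3,5,7): XOR of data positions = 1⊕0⊕0 = 1
p2 (pos 2,3,6,7): XOR of data positions = 1⊕0⊕0 = 1
p4 (pos 4,5,6,7): XOR of data positions = 0⊕0⊕0 = 0
Codeword: 1110000

1110000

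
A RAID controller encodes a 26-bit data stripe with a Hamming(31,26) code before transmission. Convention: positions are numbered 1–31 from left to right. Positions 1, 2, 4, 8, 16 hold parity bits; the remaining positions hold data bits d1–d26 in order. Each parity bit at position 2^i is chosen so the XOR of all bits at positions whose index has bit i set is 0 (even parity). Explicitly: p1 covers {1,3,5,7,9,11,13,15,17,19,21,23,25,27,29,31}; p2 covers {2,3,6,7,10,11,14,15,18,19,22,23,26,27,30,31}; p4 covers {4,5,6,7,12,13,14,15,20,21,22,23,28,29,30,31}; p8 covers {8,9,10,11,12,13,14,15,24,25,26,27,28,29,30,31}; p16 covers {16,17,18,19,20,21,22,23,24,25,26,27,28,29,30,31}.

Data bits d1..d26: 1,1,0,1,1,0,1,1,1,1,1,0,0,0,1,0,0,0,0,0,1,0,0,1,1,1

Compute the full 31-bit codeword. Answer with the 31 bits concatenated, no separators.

1010101010111111000100000100111

Place data at non-parity positions: p1 p2 1 p4 1 0 1 p8 1 0 1 1 1 1 1 p16 0 0 0 1 0 0 0 0 0 1 0 0 1 1 1
p1 (pos 1,3,5,7,9,11,13,15,17,19,21,23,25,27,29,31): XOR of data positions = 1⊕1⊕1⊕1⊕1⊕1⊕1⊕0⊕0⊕0⊕0⊕0⊕0⊕1⊕1 = 1
p2 (pos 2,3,6,7,10,11,14,15,18,19,22,23,26,27,30,31): XOR of data positions = 1⊕0⊕1⊕0⊕1⊕1⊕1⊕0⊕0⊕0⊕0⊕1⊕0⊕1⊕1 = 0
p4 (pos 4,5,6,7,12,13,14,15,20,21,22,23,28,29,30,31): XOR of data positions = 1⊕0⊕1⊕1⊕1⊕1⊕1⊕1⊕0⊕0⊕0⊕0⊕1⊕1⊕1 = 0
p8 (pos 8,9,10,11,12,13,14,15,24,25,26,27,28,29,30,31): XOR of data positions = 1⊕0⊕1⊕1⊕1⊕1⊕1⊕0⊕0⊕1⊕0⊕0⊕1⊕1⊕1 = 0
p16 (pos 16,17,18,19,20,21,22,23,24,25,26,27,28,29,30,31): XOR of data positions = 0⊕0⊕0⊕1⊕0⊕0⊕0⊕0⊕0⊕1⊕0⊕0⊕1⊕1⊕1 = 1
Codeword: 1010101010111111000100000100111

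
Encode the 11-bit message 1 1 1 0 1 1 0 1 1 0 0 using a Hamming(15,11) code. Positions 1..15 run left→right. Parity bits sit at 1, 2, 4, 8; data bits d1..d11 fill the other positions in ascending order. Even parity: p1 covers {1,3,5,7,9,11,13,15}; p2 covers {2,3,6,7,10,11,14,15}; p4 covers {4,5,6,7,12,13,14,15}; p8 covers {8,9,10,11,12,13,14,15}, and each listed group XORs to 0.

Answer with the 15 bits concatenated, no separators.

Place data at non-parity positions: p1 p2 1 p4 1 1 0 p8 1 1 0 1 1 0 0
p1 (pos 1,3,5,7,9,11,13,15): XOR of data positions = 1⊕1⊕0⊕1⊕0⊕1⊕0 = 0
p2 (pos 2,3,6,7,10,11,14,15): XOR of data positions = 1⊕1⊕0⊕1⊕0⊕0⊕0 = 1
p4 (pos 4,5,6,7,12,13,14,15): XOR of data positions = 1⊕1⊕0⊕1⊕1⊕0⊕0 = 0
p8 (pos 8,9,10,11,12,13,14,15): XOR of data positions = 1⊕1⊕0⊕1⊕1⊕0⊕0 = 0
Codeword: 011011001101100

011011001101100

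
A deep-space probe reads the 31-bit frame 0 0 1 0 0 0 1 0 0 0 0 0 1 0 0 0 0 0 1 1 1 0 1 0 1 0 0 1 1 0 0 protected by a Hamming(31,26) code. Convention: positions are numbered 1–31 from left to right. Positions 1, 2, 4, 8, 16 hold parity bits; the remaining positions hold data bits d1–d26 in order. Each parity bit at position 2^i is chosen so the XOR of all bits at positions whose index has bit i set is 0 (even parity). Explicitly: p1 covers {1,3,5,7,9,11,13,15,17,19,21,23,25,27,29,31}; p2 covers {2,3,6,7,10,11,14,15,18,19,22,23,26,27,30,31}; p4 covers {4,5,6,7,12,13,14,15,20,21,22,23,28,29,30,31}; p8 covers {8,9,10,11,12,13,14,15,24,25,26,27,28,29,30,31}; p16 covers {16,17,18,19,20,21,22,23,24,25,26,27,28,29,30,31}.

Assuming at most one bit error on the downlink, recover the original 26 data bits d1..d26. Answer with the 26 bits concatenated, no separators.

s1 (pos 1,3,5,7,9,11,13,15,17,19,21,23,25,27,29,31): 0⊕1⊕0⊕1⊕0⊕0⊕1⊕0⊕0⊕1⊕1⊕1⊕1⊕0⊕1⊕0 = 0
s2 (pos 2,3,6,7,10,11,14,15,18,19,22,23,26,27,30,31): 0⊕1⊕0⊕1⊕0⊕0⊕0⊕0⊕0⊕1⊕0⊕1⊕0⊕0⊕0⊕0 = 0
s4 (pos 4,5,6,7,12,13,14,15,20,21,22,23,28,29,30,31): 0⊕0⊕0⊕1⊕0⊕1⊕0⊕0⊕1⊕1⊕0⊕1⊕1⊕1⊕0⊕0 = 1
s8 (pos 8,9,10,11,12,13,14,15,24,25,26,27,28,29,30,31): 0⊕0⊕0⊕0⊕0⊕1⊕0⊕0⊕0⊕1⊕0⊕0⊕1⊕1⊕0⊕0 = 0
s16 (pos 16,17,18,19,20,21,22,23,24,25,26,27,28,29,30,31): 0⊕0⊕0⊕1⊕1⊕1⊕0⊕1⊕0⊕1⊕0⊕0⊕1⊕1⊕0⊕0 = 1
Syndrome s16…s1 = 10100 → error at position 20.
Flip position 20: 0010001000001000001110101001100 → 0010001000001000001010101001100
Read data bits from positions 3,5,6,7,9,10,11,12,13,14,15,17,18,19,20,21,22,23,24,25,26,27,28,29,30,31: 10010000100001010101001100

10010000100001010101001100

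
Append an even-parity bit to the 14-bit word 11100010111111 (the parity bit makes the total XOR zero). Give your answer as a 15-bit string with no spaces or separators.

XOR of the 14 data bits: 1⊕1⊕1⊕0⊕0⊕0⊕1⊕0⊕1⊕1⊕1⊕1⊕1⊕1 = 0
Parity bit = 0 (so all 15 bits XOR to 0).

111000101111110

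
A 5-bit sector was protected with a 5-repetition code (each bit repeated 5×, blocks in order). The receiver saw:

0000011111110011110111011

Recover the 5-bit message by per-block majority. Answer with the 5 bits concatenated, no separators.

Block 1 (00000): 0 ones → 0
Block 2 (11111): 5 ones → 1
Block 3 (11001): 3 ones → 1
Block 4 (11101): 4 ones → 1
Block 5 (11011): 4 ones → 1

01111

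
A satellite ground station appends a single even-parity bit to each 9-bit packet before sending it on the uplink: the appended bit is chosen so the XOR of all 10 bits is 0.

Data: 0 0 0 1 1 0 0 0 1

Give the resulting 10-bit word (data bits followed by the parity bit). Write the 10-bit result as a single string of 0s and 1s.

0001100011

XOR of the 9 data bits: 0⊕0⊕0⊕1⊕1⊕0⊕0⊕0⊕1 = 1
Parity bit = 1 (so all 10 bits XOR to 0).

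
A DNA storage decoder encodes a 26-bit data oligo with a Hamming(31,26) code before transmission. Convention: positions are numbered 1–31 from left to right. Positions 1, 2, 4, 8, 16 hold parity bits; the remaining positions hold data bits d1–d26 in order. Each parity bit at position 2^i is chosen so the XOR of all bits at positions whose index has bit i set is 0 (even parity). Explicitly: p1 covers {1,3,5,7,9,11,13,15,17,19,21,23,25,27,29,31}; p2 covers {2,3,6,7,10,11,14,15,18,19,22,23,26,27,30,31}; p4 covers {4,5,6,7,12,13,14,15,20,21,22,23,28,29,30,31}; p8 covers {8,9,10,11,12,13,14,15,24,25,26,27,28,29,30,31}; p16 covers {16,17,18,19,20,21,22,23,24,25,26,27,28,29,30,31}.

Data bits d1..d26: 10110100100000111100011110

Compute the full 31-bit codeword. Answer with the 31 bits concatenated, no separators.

1010011001001000000111100011110

Place data at non-parity positions: p1 p2 1 p4 0 1 1 p8 0 1 0 0 1 0 0 p16 0 0 0 1 1 1 1 0 0 0 1 1 1 1 0
p1 (pos 1,3,5,7,9,11,13,15,17,19,21,23,25,27,29,31): XOR of data positions = 1⊕0⊕1⊕0⊕0⊕1⊕0⊕0⊕0⊕1⊕1⊕0⊕1⊕1⊕0 = 1
p2 (pos 2,3,6,7,10,11,14,15,18,19,22,23,26,27,30,31): XOR of data positions = 1⊕1⊕1⊕1⊕0⊕0⊕0⊕0⊕0⊕1⊕1⊕0⊕1⊕1⊕0 = 0
p4 (pos 4,5,6,7,12,13,14,15,20,21,22,23,28,29,30,31): XOR of data positions = 0⊕1⊕1⊕0⊕1⊕0⊕0⊕1⊕1⊕1⊕1⊕1⊕1⊕1⊕0 = 0
p8 (pos 8,9,10,11,12,13,14,15,24,25,26,27,28,29,30,31): XOR of data positions = 0⊕1⊕0⊕0⊕1⊕0⊕0⊕0⊕0⊕0⊕1⊕1⊕1⊕1⊕0 = 0
p16 (pos 16,17,18,19,20,21,22,23,24,25,26,27,28,29,30,31): XOR of data positions = 0⊕0⊕0⊕1⊕1⊕1⊕1⊕0⊕0⊕0⊕1⊕1⊕1⊕1⊕0 = 0
Codeword: 1010011001001000000111100011110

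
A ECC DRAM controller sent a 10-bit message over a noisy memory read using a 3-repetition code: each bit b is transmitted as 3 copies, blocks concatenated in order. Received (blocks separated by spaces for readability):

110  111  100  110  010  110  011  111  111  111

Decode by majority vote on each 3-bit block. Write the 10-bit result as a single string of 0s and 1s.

Block 1 (110): 2 ones → 1
Block 2 (111): 3 ones → 1
Block 3 (100): 1 one → 0
Block 4 (110): 2 ones → 1
Block 5 (010): 1 one → 0
Block 6 (110): 2 ones → 1
Block 7 (011): 2 ones → 1
Block 8 (111): 3 ones → 1
Block 9 (111): 3 ones → 1
Block 10 (111): 3 ones → 1

1101011111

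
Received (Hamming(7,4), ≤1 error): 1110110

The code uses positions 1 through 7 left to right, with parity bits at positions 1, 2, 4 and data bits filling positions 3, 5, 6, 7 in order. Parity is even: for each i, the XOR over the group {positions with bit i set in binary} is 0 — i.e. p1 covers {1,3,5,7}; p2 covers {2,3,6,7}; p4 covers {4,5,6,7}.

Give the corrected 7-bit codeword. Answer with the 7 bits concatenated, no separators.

s1 (pos 1,3,5,7): 1⊕1⊕1⊕0 = 1
s2 (pos 2,3,6,7): 1⊕1⊕1⊕0 = 1
s4 (pos 4,5,6,7): 0⊕1⊕1⊕0 = 0
Syndrome s4…s1 = 011 → error at position 3.
Flip position 3: 1110110 → 1100110

1100110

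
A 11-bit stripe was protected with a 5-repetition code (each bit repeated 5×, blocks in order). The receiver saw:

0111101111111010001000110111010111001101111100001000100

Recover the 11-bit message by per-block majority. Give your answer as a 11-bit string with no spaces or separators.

11100111100

Block 1 (01111): 4 ones → 1
Block 2 (01111): 4 ones → 1
Block 3 (11101): 4 ones → 1
Block 4 (00010): 1 one → 0
Block 5 (00110): 2 ones → 0
Block 6 (11101): 4 ones → 1
Block 7 (01110): 3 ones → 1
Block 8 (01101): 3 ones → 1
Block 9 (11110): 4 ones → 1
Block 10 (00010): 1 one → 0
Block 11 (00100): 1 one → 0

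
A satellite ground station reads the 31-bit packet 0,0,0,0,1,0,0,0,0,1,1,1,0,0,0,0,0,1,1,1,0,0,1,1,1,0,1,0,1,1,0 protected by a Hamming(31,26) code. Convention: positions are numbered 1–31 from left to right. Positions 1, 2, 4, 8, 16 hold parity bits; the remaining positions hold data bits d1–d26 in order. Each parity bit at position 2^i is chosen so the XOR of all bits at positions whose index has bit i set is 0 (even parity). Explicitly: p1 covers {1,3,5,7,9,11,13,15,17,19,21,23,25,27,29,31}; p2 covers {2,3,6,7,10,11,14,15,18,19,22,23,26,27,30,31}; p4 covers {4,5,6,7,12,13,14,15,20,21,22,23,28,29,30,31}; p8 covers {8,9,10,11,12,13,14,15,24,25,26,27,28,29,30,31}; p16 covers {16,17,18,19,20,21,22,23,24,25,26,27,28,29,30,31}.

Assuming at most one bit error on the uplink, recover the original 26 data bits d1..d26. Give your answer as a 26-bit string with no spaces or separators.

01000111000010100111010110

s1 (pos 1,3,5,7,9,11,13,15,17,19,21,23,25,27,29,31): 0⊕0⊕1⊕0⊕0⊕1⊕0⊕0⊕0⊕1⊕0⊕1⊕1⊕1⊕1⊕0 = 1
s2 (pos 2,3,6,7,10,11,14,15,18,19,22,23,26,27,30,31): 0⊕0⊕0⊕0⊕1⊕1⊕0⊕0⊕1⊕1⊕0⊕1⊕0⊕1⊕1⊕0 = 1
s4 (pos 4,5,6,7,12,13,14,15,20,21,22,23,28,29,30,31): 0⊕1⊕0⊕0⊕1⊕0⊕0⊕0⊕1⊕0⊕0⊕1⊕0⊕1⊕1⊕0 = 0
s8 (pos 8,9,10,11,12,13,14,15,24,25,26,27,28,29,30,31): 0⊕0⊕1⊕1⊕1⊕0⊕0⊕0⊕1⊕1⊕0⊕1⊕0⊕1⊕1⊕0 = 0
s16 (pos 16,17,18,19,20,21,22,23,24,25,26,27,28,29,30,31): 0⊕0⊕1⊕1⊕1⊕0⊕0⊕1⊕1⊕1⊕0⊕1⊕0⊕1⊕1⊕0 = 1
Syndrome s16…s1 = 10011 → error at position 19.
Flip position 19: 0000100001110000011100111010110 → 0000100001110000010100111010110
Read data bits from positions 3,5,6,7,9,10,11,12,13,14,15,17,18,19,20,21,22,23,24,25,26,27,28,29,30,31: 01000111000010100111010110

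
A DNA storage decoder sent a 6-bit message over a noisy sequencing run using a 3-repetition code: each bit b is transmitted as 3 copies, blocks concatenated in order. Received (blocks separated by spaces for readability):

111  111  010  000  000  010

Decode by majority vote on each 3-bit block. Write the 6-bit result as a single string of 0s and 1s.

Block 1 (111): 3 ones → 1
Block 2 (111): 3 ones → 1
Block 3 (010): 1 one → 0
Block 4 (000): 0 ones → 0
Block 5 (000): 0 ones → 0
Block 6 (010): 1 one → 0

110000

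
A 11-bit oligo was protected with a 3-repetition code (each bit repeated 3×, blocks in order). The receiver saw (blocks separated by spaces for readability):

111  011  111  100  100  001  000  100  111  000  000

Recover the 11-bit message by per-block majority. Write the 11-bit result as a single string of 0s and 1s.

Block 1 (111): 3 ones → 1
Block 2 (011): 2 ones → 1
Block 3 (111): 3 ones → 1
Block 4 (100): 1 one → 0
Block 5 (100): 1 one → 0
Block 6 (001): 1 one → 0
Block 7 (000): 0 ones → 0
Block 8 (100): 1 one → 0
Block 9 (111): 3 ones → 1
Block 10 (000): 0 ones → 0
Block 11 (000): 0 ones → 0

11100000100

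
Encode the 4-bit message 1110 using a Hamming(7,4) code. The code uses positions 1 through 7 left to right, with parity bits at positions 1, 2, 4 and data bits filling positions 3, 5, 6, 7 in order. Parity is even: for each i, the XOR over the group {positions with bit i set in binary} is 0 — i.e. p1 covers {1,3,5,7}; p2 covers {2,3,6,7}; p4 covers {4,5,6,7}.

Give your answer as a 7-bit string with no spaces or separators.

0010110

Place data at non-parity positions: p1 p2 1 p4 1 1 0
p1 (pos 1,3,5,7): XOR of data positions = 1⊕1⊕0 = 0
p2 (pos 2,3,6,7): XOR of data positions = 1⊕1⊕0 = 0
p4 (pos 4,5,6,7): XOR of data positions = 1⊕1⊕0 = 0
Codeword: 0010110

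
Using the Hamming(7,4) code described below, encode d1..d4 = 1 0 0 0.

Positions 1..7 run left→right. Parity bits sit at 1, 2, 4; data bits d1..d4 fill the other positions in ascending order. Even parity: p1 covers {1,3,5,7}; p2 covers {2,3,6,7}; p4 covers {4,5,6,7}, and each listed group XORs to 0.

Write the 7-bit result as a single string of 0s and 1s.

1110000

Place data at non-parity positions: p1 p2 1 p4 0 0 0
p1 (pos 1,3,5,7): XOR of data positions = 1⊕0⊕0 = 1
p2 (pos 2,3,6,7): XOR of data positions = 1⊕0⊕0 = 1
p4 (pos 4,5,6,7): XOR of data positions = 0⊕0⊕0 = 0
Codeword: 1110000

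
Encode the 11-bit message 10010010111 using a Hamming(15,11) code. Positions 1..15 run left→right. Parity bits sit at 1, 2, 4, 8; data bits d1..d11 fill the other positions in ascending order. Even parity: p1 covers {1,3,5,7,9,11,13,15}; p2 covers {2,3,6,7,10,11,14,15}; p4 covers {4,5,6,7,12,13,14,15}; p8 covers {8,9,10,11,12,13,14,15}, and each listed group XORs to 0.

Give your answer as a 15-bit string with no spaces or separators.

Place data at non-parity positions: p1 p2 1 p4 0 0 1 p8 0 0 1 0 1 1 1
p1 (pos 1,3,5,7,9,11,13,15): XOR of data positions = 1⊕0⊕1⊕0⊕1⊕1⊕1 = 1
p2 (pos 2,3,6,7,10,11,14,15): XOR of data positions = 1⊕0⊕1⊕0⊕1⊕1⊕1 = 1
p4 (pos 4,5,6,7,12,13,14,15): XOR of data positions = 0⊕0⊕1⊕0⊕1⊕1⊕1 = 0
p8 (pos 8,9,10,11,12,13,14,15): XOR of data positions = 0⊕0⊕1⊕0⊕1⊕1⊕1 = 0
Codeword: 111000100010111

111000100010111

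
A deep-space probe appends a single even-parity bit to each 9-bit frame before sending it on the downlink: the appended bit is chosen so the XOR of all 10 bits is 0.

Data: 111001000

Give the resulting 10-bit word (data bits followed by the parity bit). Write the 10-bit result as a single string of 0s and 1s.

1110010000

XOR of the 9 data bits: 1⊕1⊕1⊕0⊕0⊕1⊕0⊕0⊕0 = 0
Parity bit = 0 (so all 10 bits XOR to 0).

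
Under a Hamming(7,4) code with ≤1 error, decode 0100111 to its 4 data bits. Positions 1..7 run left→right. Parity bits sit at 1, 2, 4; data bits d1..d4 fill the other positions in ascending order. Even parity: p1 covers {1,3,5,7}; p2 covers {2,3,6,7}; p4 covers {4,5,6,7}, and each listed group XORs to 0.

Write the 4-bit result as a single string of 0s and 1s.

s1 (pos 1,3,5,7): 0⊕0⊕1⊕1 = 0
s2 (pos 2,3,6,7): 1⊕0⊕1⊕1 = 1
s4 (pos 4,5,6,7): 0⊕1⊕1⊕1 = 1
Syndrome s4…s1 = 110 → error at position 6.
Flip position 6: 0100111 → 0100101
Read data bits from positions 3,5,6,7: 0101

0101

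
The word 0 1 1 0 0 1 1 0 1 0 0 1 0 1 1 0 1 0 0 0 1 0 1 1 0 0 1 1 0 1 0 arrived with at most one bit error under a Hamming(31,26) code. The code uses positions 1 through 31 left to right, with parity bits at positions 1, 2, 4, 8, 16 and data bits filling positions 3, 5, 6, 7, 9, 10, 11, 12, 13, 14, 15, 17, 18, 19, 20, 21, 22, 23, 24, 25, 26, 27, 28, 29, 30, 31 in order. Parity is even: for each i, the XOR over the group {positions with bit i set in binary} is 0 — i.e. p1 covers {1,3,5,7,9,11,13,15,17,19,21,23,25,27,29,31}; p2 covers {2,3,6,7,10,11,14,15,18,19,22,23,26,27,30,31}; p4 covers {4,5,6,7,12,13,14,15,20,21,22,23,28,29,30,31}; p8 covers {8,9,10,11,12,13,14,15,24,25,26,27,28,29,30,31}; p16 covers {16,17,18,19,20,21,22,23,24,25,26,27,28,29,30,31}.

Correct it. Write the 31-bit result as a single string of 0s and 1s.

s1 (pos 1,3,5,7,9,11,13,15,17,19,21,23,25,27,29,31): 0⊕1⊕0⊕1⊕1⊕0⊕0⊕1⊕1⊕0⊕1⊕1⊕0⊕1⊕0⊕0 = 0
s2 (pos 2,3,6,7,10,11,14,15,18,19,22,23,26,27,30,31): 1⊕1⊕1⊕1⊕0⊕0⊕1⊕1⊕0⊕0⊕0⊕1⊕0⊕1⊕1⊕0 = 1
s4 (pos 4,5,6,7,12,13,14,15,20,21,22,23,28,29,30,31): 0⊕0⊕1⊕1⊕1⊕0⊕1⊕1⊕0⊕1⊕0⊕1⊕1⊕0⊕1⊕0 = 1
s8 (pos 8,9,10,11,12,13,14,15,24,25,26,27,28,29,30,31): 0⊕1⊕0⊕0⊕1⊕0⊕1⊕1⊕1⊕0⊕0⊕1⊕1⊕0⊕1⊕0 = 0
s16 (pos 16,17,18,19,20,21,22,23,24,25,26,27,28,29,30,31): 0⊕1⊕0⊕0⊕0⊕1⊕0⊕1⊕1⊕0⊕0⊕1⊕1⊕0⊕1⊕0 = 1
Syndrome s16…s1 = 10110 → error at position 22.
Flip position 22: 0110011010010110100010110011010 → 0110011010010110100011110011010

0110011010010110100011110011010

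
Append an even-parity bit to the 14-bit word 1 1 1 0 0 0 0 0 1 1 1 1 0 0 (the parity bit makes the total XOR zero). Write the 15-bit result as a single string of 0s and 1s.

111000001111001

XOR of the 14 data bits: 1⊕1⊕1⊕0⊕0⊕0⊕0⊕0⊕1⊕1⊕1⊕1⊕0⊕0 = 1
Parity bit = 1 (so all 15 bits XOR to 0).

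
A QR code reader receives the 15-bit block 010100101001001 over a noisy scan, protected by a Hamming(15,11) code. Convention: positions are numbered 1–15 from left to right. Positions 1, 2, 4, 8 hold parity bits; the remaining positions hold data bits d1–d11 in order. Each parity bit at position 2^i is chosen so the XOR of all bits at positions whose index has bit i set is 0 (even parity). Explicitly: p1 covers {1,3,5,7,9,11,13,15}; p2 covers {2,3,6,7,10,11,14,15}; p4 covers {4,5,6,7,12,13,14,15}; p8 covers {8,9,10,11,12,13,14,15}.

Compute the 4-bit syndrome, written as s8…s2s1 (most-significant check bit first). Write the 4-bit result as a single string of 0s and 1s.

1011

s1 (pos 1,3,5,7,9,11,13,15): 0⊕0⊕0⊕1⊕1⊕0⊕0⊕1 = 1
s2 (pos 2,3,6,7,10,11,14,15): 1⊕0⊕0⊕1⊕0⊕0⊕0⊕1 = 1
s4 (pos 4,5,6,7,12,13,14,15): 1⊕0⊕0⊕1⊕1⊕0⊕0⊕1 = 0
s8 (pos 8,9,10,11,12,13,14,15): 0⊕1⊕0⊕0⊕1⊕0⊕0⊕1 = 1
Syndrome s8…s1 = 1011 → error at position 11.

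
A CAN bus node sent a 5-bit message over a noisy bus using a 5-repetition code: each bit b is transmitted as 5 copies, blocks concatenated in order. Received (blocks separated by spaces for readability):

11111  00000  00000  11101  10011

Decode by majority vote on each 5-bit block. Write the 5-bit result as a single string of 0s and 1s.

Block 1 (11111): 5 ones → 1
Block 2 (00000): 0 ones → 0
Block 3 (00000): 0 ones → 0
Block 4 (11101): 4 ones → 1
Block 5 (10011): 3 ones → 1

10011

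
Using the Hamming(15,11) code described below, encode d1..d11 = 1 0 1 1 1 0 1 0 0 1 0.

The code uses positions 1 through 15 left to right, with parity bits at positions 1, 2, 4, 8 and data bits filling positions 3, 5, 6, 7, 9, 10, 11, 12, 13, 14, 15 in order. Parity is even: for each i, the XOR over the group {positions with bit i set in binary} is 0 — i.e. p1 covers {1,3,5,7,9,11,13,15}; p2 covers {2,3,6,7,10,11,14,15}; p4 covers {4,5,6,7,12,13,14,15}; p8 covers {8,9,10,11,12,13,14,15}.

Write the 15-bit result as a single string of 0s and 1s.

Place data at non-parity positions: p1 p2 1 p4 0 1 1 p8 1 0 1 0 0 1 0
p1 (pos 1,3,5,7,9,11,13,15): XOR of data positions = 1⊕0⊕1⊕1⊕1⊕0⊕0 = 0
p2 (pos 2,3,6,7,10,11,14,15): XOR of data positions = 1⊕1⊕1⊕0⊕1⊕1⊕0 = 1
p4 (pos 4,5,6,7,12,13,14,15): XOR of data positions = 0⊕1⊕1⊕0⊕0⊕1⊕0 = 1
p8 (pos 8,9,10,11,12,13,14,15): XOR of data positions = 1⊕0⊕1⊕0⊕0⊕1⊕0 = 1
Codeword: 011101111010010

011101111010010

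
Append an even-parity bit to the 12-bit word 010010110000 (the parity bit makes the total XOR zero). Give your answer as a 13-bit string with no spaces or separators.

XOR of the 12 data bits: 0⊕1⊕0⊕0⊕1⊕0⊕1⊕1⊕0⊕0⊕0⊕0 = 0
Parity bit = 0 (so all 13 bits XOR to 0).

0100101100000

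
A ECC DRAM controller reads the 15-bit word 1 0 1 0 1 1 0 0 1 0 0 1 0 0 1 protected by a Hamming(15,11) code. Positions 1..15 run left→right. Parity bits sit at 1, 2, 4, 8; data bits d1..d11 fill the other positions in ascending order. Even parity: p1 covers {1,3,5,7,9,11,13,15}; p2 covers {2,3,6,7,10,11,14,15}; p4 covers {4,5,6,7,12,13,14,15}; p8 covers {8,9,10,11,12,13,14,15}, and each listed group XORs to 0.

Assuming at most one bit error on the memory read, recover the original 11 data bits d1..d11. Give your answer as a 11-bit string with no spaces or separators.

s1 (pos 1,3,5,7,9,11,13,15): 1⊕1⊕1⊕0⊕1⊕0⊕0⊕1 = 1
s2 (pos 2,3,6,7,10,11,14,15): 0⊕1⊕1⊕0⊕0⊕0⊕0⊕1 = 1
s4 (pos 4,5,6,7,12,13,14,15): 0⊕1⊕1⊕0⊕1⊕0⊕0⊕1 = 0
s8 (pos 8,9,10,11,12,13,14,15): 0⊕1⊕0⊕0⊕1⊕0⊕0⊕1 = 1
Syndrome s8…s1 = 1011 → error at position 11.
Flip position 11: 101011001001001 → 101011001011001
Read data bits from positions 3,5,6,7,9,10,11,12,13,14,15: 11101011001

11101011001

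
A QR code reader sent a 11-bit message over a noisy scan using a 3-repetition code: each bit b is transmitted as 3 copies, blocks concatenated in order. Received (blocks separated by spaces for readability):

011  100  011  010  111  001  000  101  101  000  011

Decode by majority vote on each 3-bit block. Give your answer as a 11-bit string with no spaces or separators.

10101001101

Block 1 (011): 2 ones → 1
Block 2 (100): 1 one → 0
Block 3 (011): 2 ones → 1
Block 4 (010): 1 one → 0
Block 5 (111): 3 ones → 1
Block 6 (001): 1 one → 0
Block 7 (000): 0 ones → 0
Block 8 (101): 2 ones → 1
Block 9 (101): 2 ones → 1
Block 10 (000): 0 ones → 0
Block 11 (011): 2 ones → 1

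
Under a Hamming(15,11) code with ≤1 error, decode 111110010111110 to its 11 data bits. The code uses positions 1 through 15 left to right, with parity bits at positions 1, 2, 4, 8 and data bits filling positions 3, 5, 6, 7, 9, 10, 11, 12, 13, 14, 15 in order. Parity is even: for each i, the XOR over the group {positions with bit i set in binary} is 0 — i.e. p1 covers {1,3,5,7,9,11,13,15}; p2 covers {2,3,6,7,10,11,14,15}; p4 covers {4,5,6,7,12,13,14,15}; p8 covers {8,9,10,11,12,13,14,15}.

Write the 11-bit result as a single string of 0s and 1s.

11010111110

s1 (pos 1,3,5,7,9,11,13,15): 1⊕1⊕1⊕0⊕0⊕1⊕1⊕0 = 1
s2 (pos 2,3,6,7,10,11,14,15): 1⊕1⊕0⊕0⊕1⊕1⊕1⊕0 = 1
s4 (pos 4,5,6,7,12,13,14,15): 1⊕1⊕0⊕0⊕1⊕1⊕1⊕0 = 1
s8 (pos 8,9,10,11,12,13,14,15): 1⊕0⊕1⊕1⊕1⊕1⊕1⊕0 = 0
Syndrome s8…s1 = 0111 → error at position 7.
Flip position 7: 111110010111110 → 111110110111110
Read data bits from positions 3,5,6,7,9,10,11,12,13,14,15: 11010111110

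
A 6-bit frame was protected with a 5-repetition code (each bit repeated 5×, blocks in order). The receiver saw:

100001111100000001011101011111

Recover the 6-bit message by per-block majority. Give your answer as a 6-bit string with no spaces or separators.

010011

Block 1 (10000): 1 one → 0
Block 2 (11111): 5 ones → 1
Block 3 (00000): 0 ones → 0
Block 4 (00101): 2 ones → 0
Block 5 (11010): 3 ones → 1
Block 6 (11111): 5 ones → 1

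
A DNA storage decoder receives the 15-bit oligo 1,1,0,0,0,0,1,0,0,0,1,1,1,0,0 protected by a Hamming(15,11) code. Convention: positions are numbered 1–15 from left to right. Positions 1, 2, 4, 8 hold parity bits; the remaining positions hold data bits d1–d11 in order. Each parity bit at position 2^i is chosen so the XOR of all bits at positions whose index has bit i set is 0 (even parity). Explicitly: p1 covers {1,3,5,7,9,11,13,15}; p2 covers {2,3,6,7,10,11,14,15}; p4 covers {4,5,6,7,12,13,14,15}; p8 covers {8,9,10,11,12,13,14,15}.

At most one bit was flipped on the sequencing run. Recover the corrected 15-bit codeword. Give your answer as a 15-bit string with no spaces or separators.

110000100011110

s1 (pos 1,3,5,7,9,11,13,15): 1⊕0⊕0⊕1⊕0⊕1⊕1⊕0 = 0
s2 (pos 2,3,6,7,10,11,14,15): 1⊕0⊕0⊕1⊕0⊕1⊕0⊕0 = 1
s4 (pos 4,5,6,7,12,13,14,15): 0⊕0⊕0⊕1⊕1⊕1⊕0⊕0 = 1
s8 (pos 8,9,10,11,12,13,14,15): 0⊕0⊕0⊕1⊕1⊕1⊕0⊕0 = 1
Syndrome s8…s1 = 1110 → error at position 14.
Flip position 14: 110000100011100 → 110000100011110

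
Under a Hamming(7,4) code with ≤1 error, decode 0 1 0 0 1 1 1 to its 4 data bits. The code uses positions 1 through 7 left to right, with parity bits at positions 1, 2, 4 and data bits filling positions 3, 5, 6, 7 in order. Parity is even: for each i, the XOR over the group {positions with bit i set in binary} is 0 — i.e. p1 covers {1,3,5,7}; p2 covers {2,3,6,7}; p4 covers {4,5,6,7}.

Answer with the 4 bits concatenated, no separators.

0101

s1 (pos 1,3,5,7): 0⊕0⊕1⊕1 = 0
s2 (pos 2,3,6,7): 1⊕0⊕1⊕1 = 1
s4 (pos 4,5,6,7): 0⊕1⊕1⊕1 = 1
Syndrome s4…s1 = 110 → error at position 6.
Flip position 6: 0100111 → 0100101
Read data bits from positions 3,5,6,7: 0101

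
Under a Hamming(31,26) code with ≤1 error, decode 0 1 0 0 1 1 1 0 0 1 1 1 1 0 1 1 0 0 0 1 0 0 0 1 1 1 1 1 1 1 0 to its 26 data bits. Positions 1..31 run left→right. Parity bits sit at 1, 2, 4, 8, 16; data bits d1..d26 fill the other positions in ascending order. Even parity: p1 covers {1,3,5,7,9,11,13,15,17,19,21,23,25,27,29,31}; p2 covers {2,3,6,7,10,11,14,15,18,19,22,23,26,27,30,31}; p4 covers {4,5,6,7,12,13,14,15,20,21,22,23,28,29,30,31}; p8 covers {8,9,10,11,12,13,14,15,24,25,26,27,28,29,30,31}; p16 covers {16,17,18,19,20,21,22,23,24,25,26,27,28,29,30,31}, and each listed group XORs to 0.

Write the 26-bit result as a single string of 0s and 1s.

s1 (pos 1,3,5,7,9,11,13,15,17,19,21,23,25,27,29,31): 0⊕0⊕1⊕1⊕0⊕1⊕1⊕1⊕0⊕0⊕0⊕0⊕1⊕1⊕1⊕0 = 0
s2 (pos 2,3,6,7,10,11,14,15,18,19,22,23,26,27,30,31): 1⊕0⊕1⊕1⊕1⊕1⊕0⊕1⊕0⊕0⊕0⊕0⊕1⊕1⊕1⊕0 = 1
s4 (pos 4,5,6,7,12,13,14,15,20,21,22,23,28,29,30,31): 0⊕1⊕1⊕1⊕1⊕1⊕0⊕1⊕1⊕0⊕0⊕0⊕1⊕1⊕1⊕0 = 0
s8 (pos 8,9,10,11,12,13,14,15,24,25,26,27,28,29,30,31): 0⊕0⊕1⊕1⊕1⊕1⊕0⊕1⊕1⊕1⊕1⊕1⊕1⊕1⊕1⊕0 = 0
s16 (pos 16,17,18,19,20,21,22,23,24,25,26,27,28,29,30,31): 1⊕0⊕0⊕0⊕1⊕0⊕0⊕0⊕1⊕1⊕1⊕1⊕1⊕1⊕1⊕0 = 1
Syndrome s16…s1 = 10010 → error at position 18.
Flip position 18: 0100111001111011000100011111110 → 0100111001111011010100011111110
Read data bits from positions 3,5,6,7,9,10,11,12,13,14,15,17,18,19,20,21,22,23,24,25,26,27,28,29,30,31: 01110111101010100011111110

01110111101010100011111110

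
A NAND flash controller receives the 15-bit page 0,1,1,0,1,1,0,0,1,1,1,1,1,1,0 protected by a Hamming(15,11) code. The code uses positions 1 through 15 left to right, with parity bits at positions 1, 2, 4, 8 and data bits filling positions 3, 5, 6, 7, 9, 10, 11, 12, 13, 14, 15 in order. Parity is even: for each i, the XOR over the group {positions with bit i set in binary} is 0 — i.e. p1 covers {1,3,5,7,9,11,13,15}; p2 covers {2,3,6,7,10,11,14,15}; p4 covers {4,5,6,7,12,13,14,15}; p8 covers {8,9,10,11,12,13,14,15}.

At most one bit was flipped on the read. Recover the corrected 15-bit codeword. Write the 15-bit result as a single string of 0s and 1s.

s1 (pos 1,3,5,7,9,11,13,15): 0⊕1⊕1⊕0⊕1⊕1⊕1⊕0 = 1
s2 (pos 2,3,6,7,10,11,14,15): 1⊕1⊕1⊕0⊕1⊕1⊕1⊕0 = 0
s4 (pos 4,5,6,7,12,13,14,15): 0⊕1⊕1⊕0⊕1⊕1⊕1⊕0 = 1
s8 (pos 8,9,10,11,12,13,14,15): 0⊕1⊕1⊕1⊕1⊕1⊕1⊕0 = 0
Syndrome s8…s1 = 0101 → error at position 5.
Flip position 5: 011011001111110 → 011001001111110

011001001111110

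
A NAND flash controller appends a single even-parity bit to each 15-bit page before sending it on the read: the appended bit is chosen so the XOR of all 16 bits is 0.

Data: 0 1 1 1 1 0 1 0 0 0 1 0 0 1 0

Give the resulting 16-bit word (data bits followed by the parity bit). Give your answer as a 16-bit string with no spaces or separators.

XOR of the 15 data bits: 0⊕1⊕1⊕1⊕1⊕0⊕1⊕0⊕0⊕0⊕1⊕0⊕0⊕1⊕0 = 1
Parity bit = 1 (so all 16 bits XOR to 0).

0111101000100101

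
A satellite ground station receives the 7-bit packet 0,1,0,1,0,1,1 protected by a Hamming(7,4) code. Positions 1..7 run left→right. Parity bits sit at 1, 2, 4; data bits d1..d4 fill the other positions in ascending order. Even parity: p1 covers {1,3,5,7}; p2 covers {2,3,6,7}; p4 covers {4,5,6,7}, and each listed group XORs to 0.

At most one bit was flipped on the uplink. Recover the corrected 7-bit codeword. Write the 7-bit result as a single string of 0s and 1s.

s1 (pos 1,3,5,7): 0⊕0⊕0⊕1 = 1
s2 (pos 2,3,6,7): 1⊕0⊕1⊕1 = 1
s4 (pos 4,5,6,7): 1⊕0⊕1⊕1 = 1
Syndrome s4…s1 = 111 → error at position 7.
Flip position 7: 0101011 → 0101010

0101010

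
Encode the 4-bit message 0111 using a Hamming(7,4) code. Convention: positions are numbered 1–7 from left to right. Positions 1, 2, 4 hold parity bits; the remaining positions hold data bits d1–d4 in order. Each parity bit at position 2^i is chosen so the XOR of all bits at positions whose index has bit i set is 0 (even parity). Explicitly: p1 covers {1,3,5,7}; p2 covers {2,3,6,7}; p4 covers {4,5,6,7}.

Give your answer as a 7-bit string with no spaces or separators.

Place data at non-parity positions: p1 p2 0 p4 1 1 1
p1 (pos 1,3,5,7): XOR of data positions = 0⊕1⊕1 = 0
p2 (pos 2,3,6,7): XOR of data positions = 0⊕1⊕1 = 0
p4 (pos 4,5,6,7): XOR of data positions = 1⊕1⊕1 = 1
Codeword: 0001111

0001111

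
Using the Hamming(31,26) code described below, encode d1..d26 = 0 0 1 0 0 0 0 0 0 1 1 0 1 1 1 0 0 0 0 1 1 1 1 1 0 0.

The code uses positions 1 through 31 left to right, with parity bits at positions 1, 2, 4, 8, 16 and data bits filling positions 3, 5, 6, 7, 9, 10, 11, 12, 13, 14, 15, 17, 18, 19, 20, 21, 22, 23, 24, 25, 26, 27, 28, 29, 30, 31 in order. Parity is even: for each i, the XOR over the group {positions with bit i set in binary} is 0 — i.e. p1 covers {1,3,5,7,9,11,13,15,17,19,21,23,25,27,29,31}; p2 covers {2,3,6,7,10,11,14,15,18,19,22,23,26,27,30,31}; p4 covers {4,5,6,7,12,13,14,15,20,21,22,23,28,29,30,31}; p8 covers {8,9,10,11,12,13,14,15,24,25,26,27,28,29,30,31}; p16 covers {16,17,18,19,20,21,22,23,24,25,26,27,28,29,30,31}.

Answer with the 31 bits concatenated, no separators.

Place data at non-parity positions: p1 p2 0 p4 0 1 0 p8 0 0 0 0 0 1 1 p16 0 1 1 1 0 0 0 0 1 1 1 1 1 0 0
p1 (pos 1,3,5,7,9,11,13,15,17,19,21,23,25,27,29,31): XOR of data positions = 0⊕0⊕0⊕0⊕0⊕0⊕1⊕0⊕1⊕0⊕0⊕1⊕1⊕1⊕0 = 1
p2 (pos 2,3,6,7,10,11,14,15,18,19,22,23,26,27,30,31): XOR of data positions = 0⊕1⊕0⊕0⊕0⊕1⊕1⊕1⊕1⊕0⊕0⊕1⊕1⊕0⊕0 = 1
p4 (pos 4,5,6,7,12,13,14,15,20,21,22,23,28,29,30,31): XOR of data positions = 0⊕1⊕0⊕0⊕0⊕1⊕1⊕1⊕0⊕0⊕0⊕1⊕1⊕0⊕0 = 0
p8 (pos 8,9,10,11,12,13,14,15,24,25,26,27,28,29,30,31): XOR of data positions = 0⊕0⊕0⊕0⊕0⊕1⊕1⊕0⊕1⊕1⊕1⊕1⊕1⊕0⊕0 = 1
p16 (pos 16,17,18,19,20,21,22,23,24,25,26,27,28,29,30,31): XOR of data positions = 0⊕1⊕1⊕1⊕0⊕0⊕0⊕0⊕1⊕1⊕1⊕1⊕1⊕0⊕0 = 0
Codeword: 1100010100000110011100001111100

1100010100000110011100001111100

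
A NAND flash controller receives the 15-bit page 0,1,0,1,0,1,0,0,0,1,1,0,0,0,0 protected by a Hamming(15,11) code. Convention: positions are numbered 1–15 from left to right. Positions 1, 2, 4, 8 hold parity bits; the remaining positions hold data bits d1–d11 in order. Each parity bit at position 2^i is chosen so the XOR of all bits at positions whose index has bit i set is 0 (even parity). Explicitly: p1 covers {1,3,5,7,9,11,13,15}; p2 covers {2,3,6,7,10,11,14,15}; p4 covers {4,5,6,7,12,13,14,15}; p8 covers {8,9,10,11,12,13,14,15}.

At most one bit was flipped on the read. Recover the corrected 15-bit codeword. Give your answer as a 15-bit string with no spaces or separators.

s1 (pos 1,3,5,7,9,11,13,15): 0⊕0⊕0⊕0⊕0⊕1⊕0⊕0 = 1
s2 (pos 2,3,6,7,10,11,14,15): 1⊕0⊕1⊕0⊕1⊕1⊕0⊕0 = 0
s4 (pos 4,5,6,7,12,13,14,15): 1⊕0⊕1⊕0⊕0⊕0⊕0⊕0 = 0
s8 (pos 8,9,10,11,12,13,14,15): 0⊕0⊕1⊕1⊕0⊕0⊕0⊕0 = 0
Syndrome s8…s1 = 0001 → error at position 1.
Flip position 1: 010101000110000 → 110101000110000

110101000110000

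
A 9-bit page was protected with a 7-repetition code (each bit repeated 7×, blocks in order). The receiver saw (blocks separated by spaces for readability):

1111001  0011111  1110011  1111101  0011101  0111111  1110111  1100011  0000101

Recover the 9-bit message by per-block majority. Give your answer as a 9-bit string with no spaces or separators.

111111110

Block 1 (1111001): 5 ones → 1
Block 2 (0011111): 5 ones → 1
Block 3 (1110011): 5 ones → 1
Block 4 (1111101): 6 ones → 1
Block 5 (0011101): 4 ones → 1
Block 6 (0111111): 6 ones → 1
Block 7 (1110111): 6 ones → 1
Block 8 (1100011): 4 ones → 1
Block 9 (0000101): 2 ones → 0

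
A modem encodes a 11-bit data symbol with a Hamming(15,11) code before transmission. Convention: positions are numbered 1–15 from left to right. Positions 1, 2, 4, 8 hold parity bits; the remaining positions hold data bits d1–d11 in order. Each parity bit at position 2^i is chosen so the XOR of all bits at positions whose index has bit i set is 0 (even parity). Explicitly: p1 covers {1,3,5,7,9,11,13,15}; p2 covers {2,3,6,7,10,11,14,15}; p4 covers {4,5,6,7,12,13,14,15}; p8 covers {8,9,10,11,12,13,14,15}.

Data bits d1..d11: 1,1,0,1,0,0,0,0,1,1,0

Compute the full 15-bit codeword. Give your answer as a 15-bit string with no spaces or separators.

Place data at non-parity positions: p1 p2 1 p4 1 0 1 p8 0 0 0 0 1 1 0
p1 (pos 1,3,5,7,9,11,13,15): XOR of data positions = 1⊕1⊕1⊕0⊕0⊕1⊕0 = 0
p2 (pos 2,3,6,7,10,11,14,15): XOR of data positions = 1⊕0⊕1⊕0⊕0⊕1⊕0 = 1
p4 (pos 4,5,6,7,12,13,14,15): XOR of data positions = 1⊕0⊕1⊕0⊕1⊕1⊕0 = 0
p8 (pos 8,9,10,11,12,13,14,15): XOR of data positions = 0⊕0⊕0⊕0⊕1⊕1⊕0 = 0
Codeword: 011010100000110

011010100000110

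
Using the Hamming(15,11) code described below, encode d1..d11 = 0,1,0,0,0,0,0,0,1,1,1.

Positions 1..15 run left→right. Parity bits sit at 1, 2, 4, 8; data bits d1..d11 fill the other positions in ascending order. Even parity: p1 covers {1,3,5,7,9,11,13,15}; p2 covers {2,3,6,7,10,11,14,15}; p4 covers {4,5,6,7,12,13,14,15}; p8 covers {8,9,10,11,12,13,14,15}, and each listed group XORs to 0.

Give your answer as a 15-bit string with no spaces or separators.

Place data at non-parity positions: p1 p2 0 p4 1 0 0 p8 0 0 0 0 1 1 1
p1 (pos 1,3,5,7,9,11,13,15): XOR of data positions = 0⊕1⊕0⊕0⊕0⊕1⊕1 = 1
p2 (pos 2,3,6,7,10,11,14,15): XOR of data positions = 0⊕0⊕0⊕0⊕0⊕1⊕1 = 0
p4 (pos 4,5,6,7,12,13,14,15): XOR of data positions = 1⊕0⊕0⊕0⊕1⊕1⊕1 = 0
p8 (pos 8,9,10,11,12,13,14,15): XOR of data positions = 0⊕0⊕0⊕0⊕1⊕1⊕1 = 1
Codeword: 100010010000111

100010010000111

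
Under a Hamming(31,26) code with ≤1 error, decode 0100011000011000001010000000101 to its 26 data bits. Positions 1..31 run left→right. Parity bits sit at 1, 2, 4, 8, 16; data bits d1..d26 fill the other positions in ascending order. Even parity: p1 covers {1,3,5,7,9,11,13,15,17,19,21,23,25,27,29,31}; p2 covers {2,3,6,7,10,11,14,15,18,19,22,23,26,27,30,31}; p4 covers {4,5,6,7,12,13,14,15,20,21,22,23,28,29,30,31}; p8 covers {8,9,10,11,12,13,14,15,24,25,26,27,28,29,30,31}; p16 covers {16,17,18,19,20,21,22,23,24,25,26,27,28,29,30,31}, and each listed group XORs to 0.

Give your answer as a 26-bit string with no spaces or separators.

00010001100001010000000101

s1 (pos 1,3,5,7,9,11,13,15,17,19,21,23,25,27,29,31): 0⊕0⊕0⊕1⊕0⊕0⊕1⊕0⊕0⊕1⊕1⊕0⊕0⊕0⊕1⊕1 = 0
s2 (pos 2,3,6,7,10,11,14,15,18,19,22,23,26,27,30,31): 1⊕0⊕1⊕1⊕0⊕0⊕0⊕0⊕0⊕1⊕0⊕0⊕0⊕0⊕0⊕1 = 1
s4 (pos 4,5,6,7,12,13,14,15,20,21,22,23,28,29,30,31): 0⊕0⊕1⊕1⊕1⊕1⊕0⊕0⊕0⊕1⊕0⊕0⊕0⊕1⊕0⊕1 = 1
s8 (pos 8,9,10,11,12,13,14,15,24,25,26,27,28,29,30,31): 0⊕0⊕0⊕0⊕1⊕1⊕0⊕0⊕0⊕0⊕0⊕0⊕0⊕1⊕0⊕1 = 0
s16 (pos 16,17,18,19,20,21,22,23,24,25,26,27,28,29,30,31): 0⊕0⊕0⊕1⊕0⊕1⊕0⊕0⊕0⊕0⊕0⊕0⊕0⊕1⊕0⊕1 = 0
Syndrome s16…s1 = 00110 → error at position 6.
Flip position 6: 0100011000011000001010000000101 → 0100001000011000001010000000101
Read data bits from positions 3,5,6,7,9,10,11,12,13,14,15,17,18,19,20,21,22,23,24,25,26,27,28,29,30,31: 00010001100001010000000101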